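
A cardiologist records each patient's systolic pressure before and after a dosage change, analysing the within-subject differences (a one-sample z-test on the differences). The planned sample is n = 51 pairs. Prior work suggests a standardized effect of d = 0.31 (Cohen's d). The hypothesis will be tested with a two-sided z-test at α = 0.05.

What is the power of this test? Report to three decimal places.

Noncentrality parameter: δ = d·√n = 0.31 × √51 = 2.2138
Two-sided α = 0.05 → critical value z_{0.025} = 1.960.
Power = Φ(δ − 1.960) + Φ(−δ − 1.960) = Φ(0.254) + Φ(-4.174) = 0.6002 + 0.0000 = 0.6002.

Power ≈ 0.600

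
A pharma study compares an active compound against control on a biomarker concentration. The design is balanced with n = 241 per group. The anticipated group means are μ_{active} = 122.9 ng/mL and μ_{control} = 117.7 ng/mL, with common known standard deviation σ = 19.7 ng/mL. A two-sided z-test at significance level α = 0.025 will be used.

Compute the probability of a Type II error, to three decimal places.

β ≈ 0.256

Standardized effect: d = |μ_{active} − μ_{control}| / σ = |122.9 − 117.7| / 19.7 = 0.2640
Noncentrality parameter: δ = d·√(n/2) = 0.2640 × √(241/2) = 2.8975
Two-sided α = 0.025 → critical value z_{0.0125} = 2.241.
Power = Φ(δ − 2.241) + Φ(−δ − 2.241) = Φ(0.656) + Φ(-5.139) = 0.7441 + 0.0000 = 0.7441.
Type II error: β = 1 − power = 1 − 0.7441 = 0.2559.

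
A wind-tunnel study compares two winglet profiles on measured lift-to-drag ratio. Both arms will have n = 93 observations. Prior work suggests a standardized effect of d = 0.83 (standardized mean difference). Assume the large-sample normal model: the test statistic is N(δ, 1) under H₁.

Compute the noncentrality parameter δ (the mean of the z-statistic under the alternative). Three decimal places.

δ ≈ 5.660

δ = d·√(n/2) = 0.83 × √(93/2) = 5.6598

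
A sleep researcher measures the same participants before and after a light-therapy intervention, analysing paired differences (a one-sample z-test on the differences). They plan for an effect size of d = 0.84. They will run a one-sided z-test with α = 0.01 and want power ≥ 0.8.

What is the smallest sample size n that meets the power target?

n = 15

Set Φ(δ − 2.326) = 0.8; then δ − 2.326 = Φ⁻¹(0.8) = 0.842, giving δ = 3.168.
δ = d·√n ⇒ n = (δ/d)² = (3.168 / 0.84)² = 14.22.
Rounding up, n = 15.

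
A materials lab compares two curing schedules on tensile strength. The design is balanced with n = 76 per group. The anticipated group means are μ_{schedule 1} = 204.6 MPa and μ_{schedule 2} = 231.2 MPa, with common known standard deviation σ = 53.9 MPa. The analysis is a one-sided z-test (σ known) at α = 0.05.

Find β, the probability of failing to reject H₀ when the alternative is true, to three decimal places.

β ≈ 0.081

Standardized effect: d = |μ_{schedule 1} − μ_{schedule 2}| / σ = |204.6 − 231.2| / 53.9 = 0.4935
Noncentrality parameter: δ = d·√(n/2) = 0.4935 × √(76/2) = 3.0422
One-sided α = 0.05 → critical value z_{0.05} = 1.645.
Power = Φ(δ − 1.645) = Φ(1.397) = 0.9188.
Type II error: β = 1 − power = 1 − 0.9188 = 0.0812.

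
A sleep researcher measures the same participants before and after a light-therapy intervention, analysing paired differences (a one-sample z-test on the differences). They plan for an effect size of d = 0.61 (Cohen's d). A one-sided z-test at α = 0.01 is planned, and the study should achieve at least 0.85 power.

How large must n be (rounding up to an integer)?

n = 31

For power 0.85 need Φ(δ − z_{0.01}) = 0.85, so δ = z_{0.01} + z_{0.15} = 2.326 + 1.036 = 3.363.
δ = d·√n ⇒ n = (δ/d)² = (3.363 / 0.61)² = 30.39.
Round up to the next whole unit.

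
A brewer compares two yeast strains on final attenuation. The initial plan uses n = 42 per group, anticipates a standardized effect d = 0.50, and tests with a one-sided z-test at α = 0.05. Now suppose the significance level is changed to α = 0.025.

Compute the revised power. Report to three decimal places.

Power ≈ 0.630

δ = d·√(n/2) = 0.50 × √(42/2) = 2.2913 (unchanged). New critical value: z_{0.025} = 1.960.
Revised power = Φ(δ − 1.960) = Φ(0.331) = 0.6298.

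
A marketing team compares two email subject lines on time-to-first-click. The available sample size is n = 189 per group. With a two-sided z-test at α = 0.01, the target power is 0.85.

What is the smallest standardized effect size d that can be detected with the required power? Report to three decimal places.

d ≈ 0.372

Required noncentrality: δ = z_{0.005} + z_{0.15} = 2.576 + 1.036 = 3.612.
(Lower-tail contribution to power is negligible for δ > 0.)
δ = d·√(n/2) ⇒ d = δ/√(n/2) = 3.612/√(189/2) = 0.3716.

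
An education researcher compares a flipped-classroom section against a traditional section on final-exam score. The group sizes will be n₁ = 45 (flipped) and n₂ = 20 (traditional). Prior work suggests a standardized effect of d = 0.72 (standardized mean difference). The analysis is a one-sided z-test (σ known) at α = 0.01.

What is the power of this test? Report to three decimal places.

Power ≈ 0.638

Noncentrality parameter: δ = d / √(1/n₁ + 1/n₂) = 0.72 / √(1/45 + 1/20) = 2.6792
One-sided α = 0.01 → critical value z_{0.01} = 2.326.
Power = P(Z > 2.326 − δ) = Φ(0.353) = 0.6379.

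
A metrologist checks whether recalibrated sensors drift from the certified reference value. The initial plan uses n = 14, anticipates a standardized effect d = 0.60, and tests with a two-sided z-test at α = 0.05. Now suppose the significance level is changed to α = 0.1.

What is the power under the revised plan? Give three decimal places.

Power ≈ 0.726

δ = d·√n = 0.60 × √14 = 2.2450 (unchanged). New critical value: z_{0.05} = 1.645.
Revised power = Φ(δ − 1.645) + Φ(−δ − 1.645) = Φ(0.600) + Φ(-3.890) = 0.7258 + 0.0001 = 0.7258.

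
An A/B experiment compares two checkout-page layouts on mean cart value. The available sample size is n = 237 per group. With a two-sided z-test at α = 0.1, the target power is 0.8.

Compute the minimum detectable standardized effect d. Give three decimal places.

Required noncentrality: δ = z_{0.05} + z_{0.20} = 1.645 + 0.842 = 2.486.
(Lower-tail contribution to power is negligible for δ > 0.)
δ = d·√(n/2) ⇒ d = δ/√(n/2) = 2.486/√(237/2) = 0.2284.

d ≈ 0.228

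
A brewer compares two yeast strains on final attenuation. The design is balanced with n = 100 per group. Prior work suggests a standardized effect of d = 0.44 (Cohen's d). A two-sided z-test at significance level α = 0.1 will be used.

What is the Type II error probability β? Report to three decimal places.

Noncentrality parameter: δ = d·√(n/2) = 0.44 × √(100/2) = 3.1113
Critical value for a two-sided test at α = 0.1: z_{α/2} = 1.645.
Power = Φ(δ − 1.645) + Φ(−δ − 1.645) = Φ(1.466) + Φ(-4.756) = 0.9287 + 0.0000 = 0.9287.
Type II error: β = 1 − power = 1 − 0.9287 = 0.0713.

β ≈ 0.071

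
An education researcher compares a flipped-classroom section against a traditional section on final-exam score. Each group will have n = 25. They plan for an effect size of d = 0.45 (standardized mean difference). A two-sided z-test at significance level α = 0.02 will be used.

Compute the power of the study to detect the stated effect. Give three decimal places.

Power ≈ 0.231

Noncentrality parameter: δ = d·√(n/2) = 0.45 × √(25/2) = 1.5910
Two-sided α = 0.02 → critical value z_{0.01} = 2.326.
Power = Φ(δ − 2.326) + Φ(−δ − 2.326) = Φ(-0.735) + Φ(-3.917) = 0.2311 + 0.0000 = 0.2311.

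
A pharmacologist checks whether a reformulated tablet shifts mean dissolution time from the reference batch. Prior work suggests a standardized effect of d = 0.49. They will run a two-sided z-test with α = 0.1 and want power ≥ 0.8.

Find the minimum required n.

n = 26

For power 0.8 need Φ(δ − z_{0.05}) = 0.8, so δ = z_{0.05} + z_{0.20} = 1.645 + 0.842 = 2.486.
(Ignoring the negligible lower-tail rejection probability gives the usual closed-form inversion.)
δ = d·√n ⇒ n = (δ/d)² = (2.486 / 0.49)² = 25.75.
Rounding up, n = 26.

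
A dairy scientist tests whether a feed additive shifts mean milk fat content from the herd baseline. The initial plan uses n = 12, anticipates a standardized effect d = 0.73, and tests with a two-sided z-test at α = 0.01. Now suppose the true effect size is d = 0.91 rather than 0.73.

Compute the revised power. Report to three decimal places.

With d = 0.91: δ = d·√n = 0.91 × √12 = 3.1523. Critical value z_{0.005} = 2.576.
Revised power = Φ(δ − 2.576) + Φ(−δ − 2.576) = Φ(0.577) + Φ(-5.728) = 0.7179 + 0.0000 = 0.7179.

Power ≈ 0.718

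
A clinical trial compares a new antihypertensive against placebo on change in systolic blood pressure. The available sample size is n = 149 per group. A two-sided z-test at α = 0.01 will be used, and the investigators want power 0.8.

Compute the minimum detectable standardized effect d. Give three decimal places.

d ≈ 0.396

Need Φ(δ − 2.576) = 0.8, so δ = 2.576 + 0.842 = 3.417.
(The second rejection-region term Φ(−δ − z_{α/2}) is negligible and dropped.)
δ = d·√(n/2) ⇒ d = δ/√(n/2) = 3.417/√(149/2) = 0.3959.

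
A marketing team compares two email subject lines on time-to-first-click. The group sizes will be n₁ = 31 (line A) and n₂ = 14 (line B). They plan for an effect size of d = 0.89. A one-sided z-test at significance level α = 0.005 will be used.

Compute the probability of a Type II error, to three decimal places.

Noncentrality parameter: δ = d / √(1/n₁ + 1/n₂) = 0.89 / √(1/31 + 1/14) = 2.7639
Critical value for a one-sided test at α = 0.005: z_α = 2.576.
Power = Φ(δ − 2.576) = Φ(0.188) = 0.5746.
Type II error: β = 1 − power = 1 − 0.5746 = 0.4254.

β ≈ 0.425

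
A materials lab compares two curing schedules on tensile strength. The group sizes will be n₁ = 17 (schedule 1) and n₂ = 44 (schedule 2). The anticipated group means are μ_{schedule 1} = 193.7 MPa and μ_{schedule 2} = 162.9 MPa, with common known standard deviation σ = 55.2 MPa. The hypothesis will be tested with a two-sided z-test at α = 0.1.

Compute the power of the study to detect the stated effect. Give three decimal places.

Standardized effect: d = |μ_{schedule 1} − μ_{schedule 2}| / σ = |193.7 − 162.9| / 55.2 = 0.5580
Noncentrality parameter: δ = d / √(1/n₁ + 1/n₂) = 0.5580 / √(1/17 + 1/44) = 1.9539
Critical value for a two-sided test at α = 0.1: z_{α/2} = 1.645.
Power = Φ(δ − 1.645) + Φ(−δ − 1.645) = Φ(0.309) + Φ(-3.599) = 0.6213 + 0.0002 = 0.6215.

Power ≈ 0.622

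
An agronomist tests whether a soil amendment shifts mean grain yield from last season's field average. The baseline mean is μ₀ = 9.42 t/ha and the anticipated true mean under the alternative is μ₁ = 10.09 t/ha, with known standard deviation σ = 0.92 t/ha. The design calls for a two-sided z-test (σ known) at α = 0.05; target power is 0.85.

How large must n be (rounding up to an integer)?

Standardized effect: d = |μ₁ − μ₀| / σ = |10.09 − 9.42| / 0.92 = 0.7283
For power 0.85 need Φ(δ − z_{0.025}) = 0.85, so δ = z_{0.025} + z_{0.15} = 1.960 + 1.036 = 2.996.
(For δ > 0 the lower-tail rejection region contributes negligibly to power, so the one-term inversion is standard.)
δ = d·√n ⇒ n = (δ/d)² = (2.996 / 0.7283)² = 16.93.
Rounding up, n = 17.

n = 17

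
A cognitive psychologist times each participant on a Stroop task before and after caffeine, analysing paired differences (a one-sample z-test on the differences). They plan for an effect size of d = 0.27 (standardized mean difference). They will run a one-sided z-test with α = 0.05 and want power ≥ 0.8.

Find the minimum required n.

For power 0.8 need Φ(δ − z_{0.05}) = 0.8, so δ = z_{0.05} + z_{0.20} = 1.645 + 0.842 = 2.486.
δ = d·√n ⇒ n = (δ/d)² = (2.486 / 0.27)² = 84.81.
Round up to the next whole unit.

n = 85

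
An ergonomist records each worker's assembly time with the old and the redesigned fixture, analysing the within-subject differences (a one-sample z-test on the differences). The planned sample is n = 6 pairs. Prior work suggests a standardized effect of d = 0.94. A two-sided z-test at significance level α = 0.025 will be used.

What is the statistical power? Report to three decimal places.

Noncentrality parameter: λ = d·√n = 0.94 × √6 = 2.3025
Critical value for a two-sided test at α = 0.025: z_{α/2} = 2.241.
Power = Φ(λ − 2.241) + Φ(−λ − 2.241) = Φ(0.061) + Φ(-4.544) = 0.5244 + 0.0000 = 0.5244.

Power ≈ 0.524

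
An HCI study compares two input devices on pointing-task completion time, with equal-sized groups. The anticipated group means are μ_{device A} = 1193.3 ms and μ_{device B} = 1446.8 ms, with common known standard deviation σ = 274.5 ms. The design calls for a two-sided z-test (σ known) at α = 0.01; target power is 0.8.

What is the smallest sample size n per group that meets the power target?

n = 28 per group

Standardized effect: d = |μ_{device A} − μ_{device B}| / σ = |1193.3 − 1446.8| / 274.5 = 0.9235
Set Φ(δ − 2.576) = 0.8; then δ − 2.576 = Φ⁻¹(0.8) = 0.842, giving δ = 3.417.
(For δ > 0 the lower-tail rejection region contributes negligibly to power, so the one-term inversion is standard.)
δ = d·√(n/2) ⇒ n = 2(δ/d)² = 2 × (3.417 / 0.9235)² = 27.39.
Rounding up, n = 28 per group.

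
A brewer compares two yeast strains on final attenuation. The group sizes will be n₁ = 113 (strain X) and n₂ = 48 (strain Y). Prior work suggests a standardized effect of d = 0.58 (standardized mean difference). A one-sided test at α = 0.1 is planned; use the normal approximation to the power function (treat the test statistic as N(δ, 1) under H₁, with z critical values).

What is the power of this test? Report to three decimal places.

Noncentrality parameter: δ = d / √(1/n₁ + 1/n₂) = 0.58 / √(1/113 + 1/48) = 3.3665
Critical value for a one-sided test at α = 0.1: z_α = 1.282.
Power = Φ(δ − 1.282) = Φ(2.085) = 0.9815.

Power ≈ 0.981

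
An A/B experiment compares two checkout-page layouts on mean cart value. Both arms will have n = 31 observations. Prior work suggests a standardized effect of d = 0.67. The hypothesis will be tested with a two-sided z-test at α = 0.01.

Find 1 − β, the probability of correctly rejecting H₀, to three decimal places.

Power ≈ 0.525

Noncentrality parameter: λ = d·√(n/2) = 0.67 × √(31/2) = 2.6378
Two-sided α = 0.01 → critical value z_{0.005} = 2.576.
Power = Φ(λ − 2.576) + Φ(−λ − 2.576) = Φ(0.062) + Φ(-5.214) = 0.5247 + 0.0000 = 0.5247.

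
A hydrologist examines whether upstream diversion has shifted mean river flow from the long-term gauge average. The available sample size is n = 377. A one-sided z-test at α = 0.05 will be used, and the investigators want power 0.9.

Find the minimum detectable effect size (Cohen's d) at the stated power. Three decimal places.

Required noncentrality: δ = z_{0.05} + z_{0.10} = 1.645 + 1.282 = 2.926.
δ = d·√n ⇒ d = δ/√n = 2.926/√377 = 0.1507.

d ≈ 0.151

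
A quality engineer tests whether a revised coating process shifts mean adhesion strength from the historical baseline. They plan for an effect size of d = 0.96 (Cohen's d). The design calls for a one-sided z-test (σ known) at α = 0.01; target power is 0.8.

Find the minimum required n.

n = 11

Set Φ(δ − 2.326) = 0.8; then δ − 2.326 = Φ⁻¹(0.8) = 0.842, giving δ = 3.168.
δ = d·√n ⇒ n = (δ/d)² = (3.168 / 0.96)² = 10.89.
Rounding up, n = 11.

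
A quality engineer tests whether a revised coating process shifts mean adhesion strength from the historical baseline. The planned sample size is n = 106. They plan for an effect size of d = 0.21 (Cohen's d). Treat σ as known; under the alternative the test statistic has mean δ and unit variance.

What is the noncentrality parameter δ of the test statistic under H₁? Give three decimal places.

δ ≈ 2.162

The noncentrality parameter scales effect size by the design's sample-size factor: δ = d·√n = 0.21 × √106 = 2.1621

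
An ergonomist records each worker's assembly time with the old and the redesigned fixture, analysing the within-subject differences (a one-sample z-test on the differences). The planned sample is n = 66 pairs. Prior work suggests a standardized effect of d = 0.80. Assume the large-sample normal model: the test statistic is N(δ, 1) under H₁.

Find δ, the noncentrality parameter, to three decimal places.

The noncentrality parameter scales effect size by the design's sample-size factor: δ = d·√n = 0.80 × √66 = 6.4992

δ ≈ 6.499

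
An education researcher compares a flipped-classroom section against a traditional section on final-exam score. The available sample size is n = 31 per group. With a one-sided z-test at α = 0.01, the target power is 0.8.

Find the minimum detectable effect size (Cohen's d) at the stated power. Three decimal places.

d ≈ 0.805

Need Φ(δ − 2.326) = 0.8, so δ = 2.326 + 0.842 = 3.168.
δ = d·√(n/2) ⇒ d = δ/√(n/2) = 3.168/√(31/2) = 0.8047.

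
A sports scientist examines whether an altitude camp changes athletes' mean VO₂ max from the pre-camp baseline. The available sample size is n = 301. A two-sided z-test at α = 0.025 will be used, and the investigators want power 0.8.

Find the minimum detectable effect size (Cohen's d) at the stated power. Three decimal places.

d ≈ 0.178

Required noncentrality: δ = z_{0.0125} + z_{0.20} = 2.241 + 0.842 = 3.083.
(The second rejection-region term Φ(−δ − z_{α/2}) is negligible and dropped.)
δ = d·√n ⇒ d = δ/√n = 3.083/√301 = 0.1777.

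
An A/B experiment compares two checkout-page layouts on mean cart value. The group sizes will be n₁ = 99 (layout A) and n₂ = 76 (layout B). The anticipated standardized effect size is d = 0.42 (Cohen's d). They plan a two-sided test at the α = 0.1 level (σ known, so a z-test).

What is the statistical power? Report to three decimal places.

Power ≈ 0.866

Noncentrality parameter: δ = d / √(1/n₁ + 1/n₂) = 0.42 / √(1/99 + 1/76) = 2.7539
Two-sided α = 0.1 → critical value z_{0.05} = 1.645.
Power = Φ(δ − 1.645) + Φ(−δ − 1.645) = Φ(1.109) + Φ(-4.399) = 0.8663 + 0.0000 = 0.8663.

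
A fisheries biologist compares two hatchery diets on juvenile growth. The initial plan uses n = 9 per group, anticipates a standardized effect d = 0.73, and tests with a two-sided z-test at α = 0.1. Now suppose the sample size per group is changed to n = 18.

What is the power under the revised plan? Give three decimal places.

With n = 18 per group: δ = d·√(n/2) = 0.73 × √(18/2) = 2.1900. Critical value z_{0.05} = 1.645.
Revised power = Φ(δ − 1.645) + Φ(−δ − 1.645) = Φ(0.545) + Φ(-3.835) = 0.7072 + 0.0001 = 0.7072.

Power ≈ 0.707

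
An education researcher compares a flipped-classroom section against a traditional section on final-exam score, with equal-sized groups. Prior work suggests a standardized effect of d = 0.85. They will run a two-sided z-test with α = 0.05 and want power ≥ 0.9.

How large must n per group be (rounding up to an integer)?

n = 30 per group

For power 0.9 need Φ(δ − z_{0.025}) = 0.9, so δ = z_{0.025} + z_{0.10} = 1.960 + 1.282 = 3.242.
(The Φ(−δ − z_{α/2}) term is vanishingly small for δ > 0 and is dropped in the standard sample-size formula.)
δ = d·√(n/2) ⇒ n = 2(δ/d)² = 2 × (3.242 / 0.85)² = 29.09.
Rounding up, n = 30 per group.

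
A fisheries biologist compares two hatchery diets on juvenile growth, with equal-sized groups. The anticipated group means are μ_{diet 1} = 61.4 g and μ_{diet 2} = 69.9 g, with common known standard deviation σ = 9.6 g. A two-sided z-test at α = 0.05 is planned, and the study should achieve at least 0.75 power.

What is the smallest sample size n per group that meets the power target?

n = 18 per group

Standardized effect: d = |μ_{diet 1} − μ_{diet 2}| / σ = |61.4 − 69.9| / 9.6 = 0.8854
For power 0.75 need Φ(δ − z_{0.025}) = 0.75, so δ = z_{0.025} + z_{0.25} = 1.960 + 0.674 = 2.634.
(The Φ(−δ − z_{α/2}) term is vanishingly small for δ > 0 and is dropped in the standard sample-size formula.)
δ = d·√(n/2) ⇒ n = 2(δ/d)² = 2 × (2.634 / 0.8854)² = 17.71.
Round up to the next whole unit.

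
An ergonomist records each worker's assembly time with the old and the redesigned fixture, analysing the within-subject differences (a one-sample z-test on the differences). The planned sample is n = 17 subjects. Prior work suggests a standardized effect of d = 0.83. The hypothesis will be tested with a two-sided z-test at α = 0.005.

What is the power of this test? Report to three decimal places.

Power ≈ 0.731

Noncentrality parameter: δ = d·√n = 0.83 × √17 = 3.4222
Critical value for a two-sided test at α = 0.005: z_{α/2} = 2.807.
Power = Φ(δ − 2.807) + Φ(−δ − 2.807) = Φ(0.615) + Φ(-6.229) = 0.7308 + 0.0000 = 0.7308.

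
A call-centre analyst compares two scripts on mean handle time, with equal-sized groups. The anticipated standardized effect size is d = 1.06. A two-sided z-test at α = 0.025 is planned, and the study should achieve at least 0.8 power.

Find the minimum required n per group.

For power 0.8 need Φ(δ − z_{0.0125}) = 0.8, so δ = z_{0.0125} + z_{0.20} = 2.241 + 0.842 = 3.083.
(Ignoring the negligible lower-tail rejection probability gives the usual closed-form inversion.)
δ = d·√(n/2) ⇒ n = 2(δ/d)² = 2 × (3.083 / 1.06)² = 16.92.
Round up to the next whole unit.

n = 17 per group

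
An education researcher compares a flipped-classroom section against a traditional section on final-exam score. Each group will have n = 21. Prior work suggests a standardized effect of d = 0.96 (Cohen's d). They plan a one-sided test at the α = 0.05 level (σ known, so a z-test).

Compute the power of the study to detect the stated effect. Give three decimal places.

Power ≈ 0.929

Noncentrality parameter: δ = d·√(n/2) = 0.96 × √(21/2) = 3.1108
One-sided α = 0.05 → critical value z_{0.05} = 1.645.
Power = Φ(δ − 1.645) = Φ(1.466) = 0.9287.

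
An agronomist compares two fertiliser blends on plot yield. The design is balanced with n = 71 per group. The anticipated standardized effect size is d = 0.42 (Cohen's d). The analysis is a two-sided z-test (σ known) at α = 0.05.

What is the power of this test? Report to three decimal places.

Noncentrality parameter: δ = d·√(n/2) = 0.42 × √(71/2) = 2.5024
Two-sided α = 0.05 → critical value z_{0.025} = 1.960.
Power = Φ(δ − 1.960) + Φ(−δ − 1.960) = Φ(0.542) + Φ(-4.462) = 0.7063 + 0.0000 = 0.7063.

Power ≈ 0.706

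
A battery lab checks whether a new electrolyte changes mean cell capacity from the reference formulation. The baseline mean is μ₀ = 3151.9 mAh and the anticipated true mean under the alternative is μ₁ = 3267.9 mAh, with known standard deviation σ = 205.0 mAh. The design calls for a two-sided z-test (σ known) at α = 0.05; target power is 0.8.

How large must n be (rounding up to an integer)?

Standardized effect: d = |μ₁ − μ₀| / σ = |3267.9 − 3151.9| / 205.0 = 0.5659
For power 0.8 need Φ(δ − z_{0.025}) = 0.8, so δ = z_{0.025} + z_{0.20} = 1.960 + 0.842 = 2.802.
(For δ > 0 the lower-tail rejection region contributes negligibly to power, so the one-term inversion is standard.)
δ = d·√n ⇒ n = (δ/d)² = (2.802 / 0.5659)² = 24.51.
Rounding up, n = 25.

n = 25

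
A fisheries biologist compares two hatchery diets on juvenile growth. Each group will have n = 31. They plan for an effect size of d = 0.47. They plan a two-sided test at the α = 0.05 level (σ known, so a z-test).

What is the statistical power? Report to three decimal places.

Noncentrality parameter: λ = d·√(n/2) = 0.47 × √(31/2) = 1.8504
Two-sided α = 0.05 → critical value z_{0.025} = 1.960.
Power = Φ(λ − 1.960) + Φ(−λ − 1.960) = Φ(-0.110) + Φ(-3.810) = 0.4564 + 0.0001 = 0.4564.

Power ≈ 0.456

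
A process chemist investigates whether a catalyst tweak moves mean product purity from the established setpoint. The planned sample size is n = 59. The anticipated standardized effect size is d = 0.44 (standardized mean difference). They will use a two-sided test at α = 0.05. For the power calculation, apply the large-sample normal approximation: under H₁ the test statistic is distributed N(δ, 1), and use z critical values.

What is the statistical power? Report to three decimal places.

Power ≈ 0.922

Noncentrality parameter: δ = d·√n = 0.44 × √59 = 3.3797
Two-sided α = 0.05 → critical value z_{0.025} = 1.960.
Power = Φ(δ − 1.960) + Φ(−δ − 1.960) = Φ(1.420) + Φ(-5.340) = 0.9222 + 0.0000 = 0.9222.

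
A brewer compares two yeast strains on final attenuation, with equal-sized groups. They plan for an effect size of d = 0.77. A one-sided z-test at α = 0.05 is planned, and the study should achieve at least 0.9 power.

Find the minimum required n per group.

For power 0.9 need Φ(δ − z_{0.05}) = 0.9, so δ = z_{0.05} + z_{0.10} = 1.645 + 1.282 = 2.926.
δ = d·√(n/2) ⇒ n = 2(δ/d)² = 2 × (2.926 / 0.77)² = 28.89.
Round up to the next whole unit.

n = 29 per group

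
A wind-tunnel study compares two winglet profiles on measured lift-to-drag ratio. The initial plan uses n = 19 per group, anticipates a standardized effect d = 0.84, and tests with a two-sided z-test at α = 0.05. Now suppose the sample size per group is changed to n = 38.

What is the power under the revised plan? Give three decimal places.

Power ≈ 0.956

With n = 38 per group: δ = d·√(n/2) = 0.84 × √(38/2) = 3.6615. Critical value z_{0.025} = 1.960.
Revised power = Φ(δ − 1.960) + Φ(−δ − 1.960) = Φ(1.702) + Φ(-5.621) = 0.9556 + 0.0000 = 0.9556.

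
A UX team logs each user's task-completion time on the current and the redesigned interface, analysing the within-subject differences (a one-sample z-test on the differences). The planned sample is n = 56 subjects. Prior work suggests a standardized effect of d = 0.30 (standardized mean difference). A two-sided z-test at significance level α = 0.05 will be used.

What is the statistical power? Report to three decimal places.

Power ≈ 0.612

Noncentrality parameter: δ = d·√n = 0.30 × √56 = 2.2450
Critical value for a two-sided test at α = 0.05: z_{α/2} = 1.960.
Power = Φ(δ − 1.960) + Φ(−δ − 1.960) = Φ(0.285) + Φ(-4.205) = 0.6122 + 0.0000 = 0.6122.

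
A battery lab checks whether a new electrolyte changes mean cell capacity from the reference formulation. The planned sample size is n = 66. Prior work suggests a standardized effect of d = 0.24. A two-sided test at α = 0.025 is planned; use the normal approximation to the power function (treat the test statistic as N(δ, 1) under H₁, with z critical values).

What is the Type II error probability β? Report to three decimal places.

β ≈ 0.615

Noncentrality parameter: λ = d·√n = 0.24 × √66 = 1.9498
Two-sided α = 0.025 → critical value z_{0.0125} = 2.241.
Power = Φ(λ − 2.241) + Φ(−λ − 2.241) = Φ(-0.292) + Φ(-4.191) = 0.3853 + 0.0000 = 0.3853.
Type II error: β = 1 − power = 1 − 0.3853 = 0.6147.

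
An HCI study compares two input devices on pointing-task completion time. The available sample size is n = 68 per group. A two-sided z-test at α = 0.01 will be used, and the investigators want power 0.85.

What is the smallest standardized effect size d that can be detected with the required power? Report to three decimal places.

Need Φ(δ − 2.576) = 0.85, so δ = 2.576 + 1.036 = 3.612.
(Lower-tail contribution to power is negligible for δ > 0.)
δ = d·√(n/2) ⇒ d = δ/√(n/2) = 3.612/√(68/2) = 0.6195.

d ≈ 0.619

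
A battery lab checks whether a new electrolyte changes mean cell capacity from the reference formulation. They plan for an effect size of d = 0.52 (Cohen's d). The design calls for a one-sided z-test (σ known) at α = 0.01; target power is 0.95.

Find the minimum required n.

Set Φ(δ − 2.326) = 0.95; then δ − 2.326 = Φ⁻¹(0.95) = 1.645, giving δ = 3.971.
δ = d·√n ⇒ n = (δ/d)² = (3.971 / 0.52)² = 58.32.
Round up to the next whole unit.

n = 59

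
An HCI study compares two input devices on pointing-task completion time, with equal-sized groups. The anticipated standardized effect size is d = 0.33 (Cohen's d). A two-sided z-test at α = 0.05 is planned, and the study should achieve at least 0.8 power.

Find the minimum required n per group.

Set Φ(δ − 1.960) = 0.8; then δ − 1.960 = Φ⁻¹(0.8) = 0.842, giving δ = 2.802.
(For δ > 0 the lower-tail rejection region contributes negligibly to power, so the one-term inversion is standard.)
δ = d·√(n/2) ⇒ n = 2(δ/d)² = 2 × (2.802 / 0.33)² = 144.15.
Rounding up, n = 145 per group.

n = 145 per group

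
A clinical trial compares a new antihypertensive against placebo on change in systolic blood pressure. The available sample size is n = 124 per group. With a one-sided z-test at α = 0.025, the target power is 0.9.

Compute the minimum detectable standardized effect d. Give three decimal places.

Need Φ(δ − 1.960) = 0.9, so δ = 1.960 + 1.282 = 3.242.
δ = d·√(n/2) ⇒ d = δ/√(n/2) = 3.242/√(124/2) = 0.4117.

d ≈ 0.412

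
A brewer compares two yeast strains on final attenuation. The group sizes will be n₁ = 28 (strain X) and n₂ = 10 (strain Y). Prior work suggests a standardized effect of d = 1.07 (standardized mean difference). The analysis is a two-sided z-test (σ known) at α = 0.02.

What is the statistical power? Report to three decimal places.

Noncentrality parameter: δ = d / √(1/n₁ + 1/n₂) = 1.07 / √(1/28 + 1/10) = 2.9045
Two-sided α = 0.02 → critical value z_{0.01} = 2.326.
Power = Φ(δ − 2.326) + Φ(−δ − 2.326) = Φ(0.578) + Φ(-5.231) = 0.7184 + 0.0000 = 0.7184.

Power ≈ 0.718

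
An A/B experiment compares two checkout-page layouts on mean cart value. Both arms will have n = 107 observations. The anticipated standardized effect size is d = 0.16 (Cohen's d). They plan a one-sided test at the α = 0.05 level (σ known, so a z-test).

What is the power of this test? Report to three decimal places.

Noncentrality parameter: δ = d·√(n/2) = 0.16 × √(107/2) = 1.1703
One-sided α = 0.05 → critical value z_{0.05} = 1.645.
Power = P(Z > 1.645 − δ) = Φ(-0.475) = 0.3176.

Power ≈ 0.318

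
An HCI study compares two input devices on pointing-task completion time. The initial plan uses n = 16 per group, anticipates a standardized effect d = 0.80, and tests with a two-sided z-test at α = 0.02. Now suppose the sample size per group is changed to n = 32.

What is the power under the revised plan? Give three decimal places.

With n = 32 per group: δ = d·√(n/2) = 0.80 × √(32/2) = 3.2000. Critical value z_{0.01} = 2.326.
Revised power = Φ(δ − 2.326) + Φ(−δ − 2.326) = Φ(0.874) + Φ(-5.526) = 0.8088 + 0.0000 = 0.8088.

Power ≈ 0.809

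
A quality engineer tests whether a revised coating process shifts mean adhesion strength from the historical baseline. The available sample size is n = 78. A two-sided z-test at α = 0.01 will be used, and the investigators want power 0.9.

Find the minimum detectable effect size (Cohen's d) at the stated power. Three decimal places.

Need Φ(δ − 2.576) = 0.9, so δ = 2.576 + 1.282 = 3.857.
(The second rejection-region term Φ(−δ − z_{α/2}) is negligible and dropped.)
δ = d·√n ⇒ d = δ/√n = 3.857/√78 = 0.4368.

d ≈ 0.437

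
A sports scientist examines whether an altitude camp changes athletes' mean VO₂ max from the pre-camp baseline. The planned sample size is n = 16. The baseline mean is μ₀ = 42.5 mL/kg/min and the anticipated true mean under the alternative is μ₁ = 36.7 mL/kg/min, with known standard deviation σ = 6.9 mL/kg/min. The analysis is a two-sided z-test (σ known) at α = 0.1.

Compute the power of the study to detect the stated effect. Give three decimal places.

Standardized effect: d = |μ₁ − μ₀| / σ = |36.7 − 42.5| / 6.9 = 0.8406
Noncentrality parameter: δ = d·√n = 0.8406 × √16 = 3.3623
Critical value for a two-sided test at α = 0.1: z_{α/2} = 1.645.
Power = Φ(δ − 1.645) + Φ(−δ − 1.645) = Φ(1.717) + Φ(-5.007) = 0.9571 + 0.0000 = 0.9571.

Power ≈ 0.957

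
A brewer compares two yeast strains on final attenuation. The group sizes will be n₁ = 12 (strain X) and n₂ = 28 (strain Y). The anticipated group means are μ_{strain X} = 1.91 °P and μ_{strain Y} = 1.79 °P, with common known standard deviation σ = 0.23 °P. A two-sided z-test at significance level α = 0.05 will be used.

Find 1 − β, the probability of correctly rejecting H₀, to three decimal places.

Power ≈ 0.327

Standardized effect: d = |μ_{strain X} − μ_{strain Y}| / σ = |1.91 − 1.79| / 0.23 = 0.5217
Noncentrality parameter: δ = d / √(1/n₁ + 1/n₂) = 0.5217 / √(1/12 + 1/28) = 1.5121
Critical value for a two-sided test at α = 0.05: z_{α/2} = 1.960.
Power = Φ(δ − 1.960) + Φ(−δ − 1.960) = Φ(-0.448) + Φ(-3.472) = 0.3271 + 0.0003 = 0.3274.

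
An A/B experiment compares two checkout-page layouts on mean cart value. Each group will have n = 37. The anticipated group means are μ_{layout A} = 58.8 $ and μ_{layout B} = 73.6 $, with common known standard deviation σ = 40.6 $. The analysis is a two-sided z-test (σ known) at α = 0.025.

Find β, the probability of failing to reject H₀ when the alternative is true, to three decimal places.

Standardized effect: d = |μ_{layout A} − μ_{layout B}| / σ = |58.8 − 73.6| / 40.6 = 0.3645
Noncentrality parameter: δ = d·√(n/2) = 0.3645 × √(37/2) = 1.5679
Critical value for a two-sided test at α = 0.025: z_{α/2} = 2.241.
Power = Φ(δ − 2.241) + Φ(−δ − 2.241) = Φ(-0.673) + Φ(-3.809) = 0.2503 + 0.0001 = 0.2504.
Type II error: β = 1 − power = 1 − 0.2504 = 0.7496.

β ≈ 0.750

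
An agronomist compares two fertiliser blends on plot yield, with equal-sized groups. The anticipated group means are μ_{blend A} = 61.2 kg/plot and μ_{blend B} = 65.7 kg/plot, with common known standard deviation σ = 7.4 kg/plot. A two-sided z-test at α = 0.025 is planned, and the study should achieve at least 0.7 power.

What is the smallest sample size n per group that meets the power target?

Standardized effect: d = |μ_{blend A} − μ_{blend B}| / σ = |61.2 − 65.7| / 7.4 = 0.6081
Set Φ(δ − 2.241) = 0.7; then δ − 2.241 = Φ⁻¹(0.7) = 0.524, giving δ = 2.766.
(Ignoring the negligible lower-tail rejection probability gives the usual closed-form inversion.)
δ = d·√(n/2) ⇒ n = 2(δ/d)² = 2 × (2.766 / 0.6081)² = 41.37.
Rounding up, n = 42 per group.

n = 42 per group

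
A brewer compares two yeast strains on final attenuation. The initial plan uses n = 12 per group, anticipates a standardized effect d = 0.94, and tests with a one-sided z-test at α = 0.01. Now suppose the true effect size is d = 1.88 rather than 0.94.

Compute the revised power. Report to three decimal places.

With d = 1.88: δ = d·√(n/2) = 1.88 × √(12/2) = 4.6050. Critical value z_{0.01} = 2.326.
Revised power = P(Z > 2.326 − δ) = Φ(2.279) = 0.9887.

Power ≈ 0.989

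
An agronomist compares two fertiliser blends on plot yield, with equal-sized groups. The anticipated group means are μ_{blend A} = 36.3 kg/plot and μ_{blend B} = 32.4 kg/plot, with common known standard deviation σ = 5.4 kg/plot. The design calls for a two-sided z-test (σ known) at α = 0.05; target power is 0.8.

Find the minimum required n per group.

Standardized effect: d = |μ_{blend A} − μ_{blend B}| / σ = |36.3 − 32.4| / 5.4 = 0.7222
Set Φ(δ − 1.960) = 0.8; then δ − 1.960 = Φ⁻¹(0.8) = 0.842, giving δ = 2.802.
(The Φ(−δ − z_{α/2}) term is vanishingly small for δ > 0 and is dropped in the standard sample-size formula.)
δ = d·√(n/2) ⇒ n = 2(δ/d)² = 2 × (2.802 / 0.7222)² = 30.10.
Round up to the next whole unit.

n = 31 per group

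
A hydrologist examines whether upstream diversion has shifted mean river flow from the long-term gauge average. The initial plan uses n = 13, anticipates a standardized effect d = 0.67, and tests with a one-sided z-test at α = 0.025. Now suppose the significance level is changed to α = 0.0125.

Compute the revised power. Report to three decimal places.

δ = d·√n = 0.67 × √13 = 2.4157 (unchanged). New critical value: z_{0.0125} = 2.241.
Revised power = P(Z > 2.241 − δ) = Φ(0.174) = 0.5692.

Power ≈ 0.569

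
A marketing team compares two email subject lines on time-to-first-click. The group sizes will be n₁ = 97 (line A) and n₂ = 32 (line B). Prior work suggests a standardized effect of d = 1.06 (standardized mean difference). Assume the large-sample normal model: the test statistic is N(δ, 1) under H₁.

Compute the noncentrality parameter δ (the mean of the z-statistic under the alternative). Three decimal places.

δ ≈ 5.200

The noncentrality parameter scales effect size by the design's sample-size factor: δ = d / √(1/n₁ + 1/n₂) = 1.06 / √(1/97 + 1/32) = 5.1996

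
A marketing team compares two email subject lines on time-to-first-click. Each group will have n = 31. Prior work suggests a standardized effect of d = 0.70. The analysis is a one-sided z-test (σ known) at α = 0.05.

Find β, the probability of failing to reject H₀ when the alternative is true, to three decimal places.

β ≈ 0.133

Noncentrality parameter: λ = d·√(n/2) = 0.70 × √(31/2) = 2.7559
One-sided α = 0.05 → critical value z_{0.05} = 1.645.
Power = Φ(λ − 1.645) = Φ(1.111) = 0.8667.
Type II error: β = 1 − power = 1 − 0.8667 = 0.1333.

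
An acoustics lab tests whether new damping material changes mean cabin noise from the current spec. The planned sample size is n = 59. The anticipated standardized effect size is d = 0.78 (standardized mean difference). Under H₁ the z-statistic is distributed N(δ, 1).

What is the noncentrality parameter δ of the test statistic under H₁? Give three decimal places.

δ = d·√n = 0.78 × √59 = 5.9913

δ ≈ 5.991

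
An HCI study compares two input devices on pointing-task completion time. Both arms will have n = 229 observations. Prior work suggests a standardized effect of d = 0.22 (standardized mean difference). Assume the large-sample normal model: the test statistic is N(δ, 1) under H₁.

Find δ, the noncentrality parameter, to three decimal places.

δ ≈ 2.354

δ = d·√(n/2) = 0.22 × √(229/2) = 2.3541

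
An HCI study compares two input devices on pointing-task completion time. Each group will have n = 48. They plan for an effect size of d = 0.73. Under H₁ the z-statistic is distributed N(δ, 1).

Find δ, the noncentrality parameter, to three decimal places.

δ = d·√(n/2) = 0.73 × √(48/2) = 3.5763

δ ≈ 3.576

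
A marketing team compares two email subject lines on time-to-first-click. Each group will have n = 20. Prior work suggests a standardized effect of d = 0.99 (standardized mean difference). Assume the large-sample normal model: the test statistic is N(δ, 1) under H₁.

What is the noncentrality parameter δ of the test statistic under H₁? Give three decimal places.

The noncentrality parameter scales effect size by the design's sample-size factor: δ = d·√(n/2) = 0.99 × √(20/2) = 3.1307

δ ≈ 3.131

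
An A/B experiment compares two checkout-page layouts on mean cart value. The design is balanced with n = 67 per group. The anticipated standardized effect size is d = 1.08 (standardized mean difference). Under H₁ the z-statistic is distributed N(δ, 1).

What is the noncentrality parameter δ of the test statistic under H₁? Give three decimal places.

δ ≈ 6.251

δ = d·√(n/2) = 1.08 × √(67/2) = 6.2510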